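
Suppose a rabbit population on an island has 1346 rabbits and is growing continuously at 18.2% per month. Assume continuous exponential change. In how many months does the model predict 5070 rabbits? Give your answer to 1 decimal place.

5070 = 1346 · e^(0.182·t)
t = ln(5070/1346) / 0.182 = ln(3.76672) / 0.182 = 1.3262 / 0.182

t ≈ 7.3 months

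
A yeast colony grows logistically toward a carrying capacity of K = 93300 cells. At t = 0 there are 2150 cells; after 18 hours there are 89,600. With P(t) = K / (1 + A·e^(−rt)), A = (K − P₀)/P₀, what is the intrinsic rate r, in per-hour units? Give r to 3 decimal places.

A = (93300 − 2150)/2150 = 42.39535
89600 = 93300/(1 + 42.39535·e^(−r·18)) → e^(−18r) = (1.04129 − 1)/42.39535 = 0.000974
r = −ln(0.000974)/18 = 6.93406/18

r ≈ 0.385 per hour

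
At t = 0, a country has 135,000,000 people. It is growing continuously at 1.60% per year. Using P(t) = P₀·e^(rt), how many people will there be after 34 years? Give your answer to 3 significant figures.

P(34) = 135000000 · e^(0.016·34) = 135000000 · e^(0.544)
= 135000000 · 1.72288 ≈ 232589425.86

≈ 233,000,000 people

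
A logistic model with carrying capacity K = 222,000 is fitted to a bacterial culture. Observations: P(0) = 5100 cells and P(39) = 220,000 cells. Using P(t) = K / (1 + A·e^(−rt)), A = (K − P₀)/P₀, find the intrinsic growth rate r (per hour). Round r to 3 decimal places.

r ≈ 0.217 per hour

A = (222000 − 5100)/5100 = 42.52941
220000 = 222000/(1 + 42.52941·e^(−r·39)) → e^(−39r) = (1.00909 − 1)/42.52941 = 0.000214
r = −ln(0.000214)/39 = 8.45068/39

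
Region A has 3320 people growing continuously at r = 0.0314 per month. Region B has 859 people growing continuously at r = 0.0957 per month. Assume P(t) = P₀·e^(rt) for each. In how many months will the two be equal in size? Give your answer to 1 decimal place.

3320·e^(0.0314t) = 859·e^(0.0957t)
3320/859 = e^((0.0957 − 0.0314)t) → ln(3.86496) = 0.0643·t
t = 1.35195 / 0.0643

t ≈ 21.0 months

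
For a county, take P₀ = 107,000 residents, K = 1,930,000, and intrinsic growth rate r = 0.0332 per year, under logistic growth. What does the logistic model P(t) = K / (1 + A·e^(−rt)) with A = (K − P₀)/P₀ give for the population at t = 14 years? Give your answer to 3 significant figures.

≈ 165,000 residents

A = (1930000 − 107000)/107000 = 17.03738
P(14) = 1930000 / (1 + 17.03738·e^(−0.0332·14)) = 1930000 / (1 + 17.03738·0.628261)
= 1930000 / 11.70392 ≈ 164902.03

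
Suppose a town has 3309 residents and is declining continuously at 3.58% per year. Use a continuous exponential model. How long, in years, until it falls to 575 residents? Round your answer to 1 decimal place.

575 = 3309 · e^(-0.0358·t)
t = ln(575/3309) / -0.0358 = ln(0.17377) / -0.0358 = -1.75003 / -0.0358

t ≈ 48.9 years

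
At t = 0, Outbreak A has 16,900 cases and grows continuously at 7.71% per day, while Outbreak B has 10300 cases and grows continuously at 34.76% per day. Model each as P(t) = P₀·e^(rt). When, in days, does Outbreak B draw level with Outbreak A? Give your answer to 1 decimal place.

16900·e^(0.0771t) = 10300·e^(0.3476t)
16900/10300 = e^((0.3476 − 0.0771)t) → ln(1.64078) = 0.2705·t
t = 0.49517 / 0.2705

t ≈ 1.8 days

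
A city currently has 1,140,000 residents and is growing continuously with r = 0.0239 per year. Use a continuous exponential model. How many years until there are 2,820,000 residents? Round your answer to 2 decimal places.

t ≈ 37.90 years

2820000 = 1140000 · e^(0.0239·t)
t = ln(2820000/1140000) / 0.0239 = ln(2.47368) / 0.0239 = 0.90571 / 0.0239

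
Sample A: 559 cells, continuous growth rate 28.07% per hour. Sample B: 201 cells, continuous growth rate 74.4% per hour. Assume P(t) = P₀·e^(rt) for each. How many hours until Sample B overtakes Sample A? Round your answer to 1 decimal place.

559·e^(0.2807t) = 201·e^(0.744t)
559/201 = e^((0.744 − 0.2807)t) → ln(2.78109) = 0.4633·t
t = 1.02284 / 0.4633

t ≈ 2.2 hours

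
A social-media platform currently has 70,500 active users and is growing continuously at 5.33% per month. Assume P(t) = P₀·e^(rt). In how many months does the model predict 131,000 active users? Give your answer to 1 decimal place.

131000 = 70500 · e^(0.0533·t)
t = ln(131000/70500) / 0.0533 = ln(1.85816) / 0.0533 = 0.61958 / 0.0533

t ≈ 11.6 months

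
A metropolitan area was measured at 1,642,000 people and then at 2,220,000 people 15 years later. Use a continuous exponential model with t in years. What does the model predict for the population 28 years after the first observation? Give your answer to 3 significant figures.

≈ 2,880,000 people

r = ln(2220000/1642000) / 15 ≈ 0.020106 per year
P(28) = 1642000 · e^(0.020106·28) = 1642000 · 1.75588 ≈ 2883160.5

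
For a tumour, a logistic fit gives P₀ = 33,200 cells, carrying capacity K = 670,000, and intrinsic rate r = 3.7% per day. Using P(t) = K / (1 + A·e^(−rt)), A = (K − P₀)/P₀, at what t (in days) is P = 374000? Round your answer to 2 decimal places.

t ≈ 86.16 days

A = (670000 − 33200)/33200 = 19.18072
374000 = 670000/(1 + 19.18072·e^(−0.037t)) → 1 + 19.18072·e^(−0.037t) = 1.79144
e^(−0.037t) = 0.041262 → t = ln(24.2351)/0.037 = 3.1878/0.037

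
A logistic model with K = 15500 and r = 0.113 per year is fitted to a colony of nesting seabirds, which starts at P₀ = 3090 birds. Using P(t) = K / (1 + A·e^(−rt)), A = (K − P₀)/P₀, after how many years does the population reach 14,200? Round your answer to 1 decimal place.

A = (15500 − 3090)/3090 = 4.01618
14200 = 15500/(1 + 4.01618·e^(−0.113t)) → 1 + 4.01618·e^(−0.113t) = 1.09155
e^(−0.113t) = 0.022795 → t = ln(43.86906)/0.113 = 3.78121/0.113

t ≈ 33.5 years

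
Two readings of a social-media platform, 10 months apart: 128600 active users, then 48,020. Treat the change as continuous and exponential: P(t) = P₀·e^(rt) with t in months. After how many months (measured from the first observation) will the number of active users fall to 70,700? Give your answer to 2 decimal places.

r = ln(48020/128600) / 10 ≈ -0.098509 per month
t = ln(70700/128600) / r = -0.59826 / -0.098509 ≈ 6.073

t ≈ 6.07 months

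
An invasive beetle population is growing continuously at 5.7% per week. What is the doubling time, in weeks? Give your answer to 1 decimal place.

doubling time ≈ 12.2 weeks

doubling time = ln(2) / |r| = 0.69315 / 0.057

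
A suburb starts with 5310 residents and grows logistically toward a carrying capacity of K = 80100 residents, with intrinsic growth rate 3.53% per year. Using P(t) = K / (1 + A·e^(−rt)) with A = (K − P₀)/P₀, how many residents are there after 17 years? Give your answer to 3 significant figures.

≈ 9,180 residents

A = (80100 − 5310)/5310 = 14.08475
P(17) = 80100 / (1 + 14.08475·e^(−0.0353·17)) = 80100 / (1 + 14.08475·0.548757)
= 80100 / 8.7291 ≈ 9176.2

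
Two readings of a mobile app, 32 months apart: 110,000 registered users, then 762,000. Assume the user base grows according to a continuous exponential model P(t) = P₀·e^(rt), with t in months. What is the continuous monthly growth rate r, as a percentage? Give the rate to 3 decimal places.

762000 = 110000 · e^(r·32)
e^(32r) = 762000/110000 = 6.92727
r = ln(6.92727) / 32 = 1.93547 / 32

r ≈ 6.048% per month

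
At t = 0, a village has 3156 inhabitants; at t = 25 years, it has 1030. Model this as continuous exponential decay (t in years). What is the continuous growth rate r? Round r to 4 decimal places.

r ≈ -0.0448 per year

1030 = 3156 · e^(r·25)
e^(25r) = 1030/3156 = 0.32636
r = ln(0.32636) / 25 = -1.11975 / 25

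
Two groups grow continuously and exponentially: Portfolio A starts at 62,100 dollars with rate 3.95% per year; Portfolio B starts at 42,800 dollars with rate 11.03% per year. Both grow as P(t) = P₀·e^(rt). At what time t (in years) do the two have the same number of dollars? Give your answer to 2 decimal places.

t ≈ 5.26 years

62100·e^(0.0395t) = 42800·e^(0.1103t)
62100/42800 = e^((0.1103 − 0.0395)t) → ln(1.45093) = 0.0708·t
t = 0.37221 / 0.0708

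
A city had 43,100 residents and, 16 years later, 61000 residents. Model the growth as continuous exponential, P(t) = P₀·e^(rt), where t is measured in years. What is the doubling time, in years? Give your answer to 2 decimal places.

r = ln(61000/43100) / 16 = ln(1.41531) / 16 ≈ 0.021709 per year
doubling time = ln 2 / |r| = 0.69315 / 0.021709

doubling time ≈ 31.93 years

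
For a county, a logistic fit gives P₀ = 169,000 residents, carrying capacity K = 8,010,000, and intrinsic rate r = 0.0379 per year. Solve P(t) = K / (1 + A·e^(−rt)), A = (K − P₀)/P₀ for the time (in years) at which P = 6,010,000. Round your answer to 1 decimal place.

A = (8010000 − 169000)/169000 = 46.39645
6010000 = 8010000/(1 + 46.39645·e^(−0.0379t)) → 1 + 46.39645·e^(−0.0379t) = 1.33278
e^(−0.0379t) = 0.007173 → t = ln(139.42133)/0.0379 = 4.9375/0.0379

t ≈ 130.3 years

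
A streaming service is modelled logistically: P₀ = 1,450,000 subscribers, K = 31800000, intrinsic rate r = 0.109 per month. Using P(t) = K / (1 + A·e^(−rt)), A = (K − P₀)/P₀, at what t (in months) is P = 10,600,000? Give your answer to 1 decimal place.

A = (31800000 − 1450000)/1450000 = 20.93103
10600000 = 31800000/(1 + 20.93103·e^(−0.109t)) → 1 + 20.93103·e^(−0.109t) = 3
e^(−0.109t) = 0.095552 → t = ln(10.46552)/0.109 = 2.34809/0.109

t ≈ 21.5 months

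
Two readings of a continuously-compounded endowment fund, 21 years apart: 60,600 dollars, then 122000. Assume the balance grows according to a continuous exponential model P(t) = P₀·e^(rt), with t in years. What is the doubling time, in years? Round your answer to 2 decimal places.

r = ln(122000/60600) / 21 = ln(2.0132) / 21 ≈ 0.03332 per year
doubling time = ln 2 / |r| = 0.69315 / 0.03332

doubling time ≈ 20.80 years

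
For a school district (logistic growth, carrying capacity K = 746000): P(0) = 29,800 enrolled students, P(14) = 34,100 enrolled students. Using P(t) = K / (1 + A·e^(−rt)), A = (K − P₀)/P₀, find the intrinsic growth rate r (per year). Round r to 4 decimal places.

r ≈ 0.0101 per year

A = (746000 − 29800)/29800 = 24.03356
34100 = 746000/(1 + 24.03356·e^(−r·14)) → e^(−14r) = (21.87683 − 1)/24.03356 = 0.868653
r = −ln(0.868653)/14 = 0.14081/14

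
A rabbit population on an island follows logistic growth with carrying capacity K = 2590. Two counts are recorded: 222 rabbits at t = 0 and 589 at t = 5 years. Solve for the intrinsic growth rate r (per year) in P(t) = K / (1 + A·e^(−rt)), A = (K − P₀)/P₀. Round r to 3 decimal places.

r ≈ 0.229 per year

A = (2590 − 222)/222 = 10.66667
589 = 2590/(1 + 10.66667·e^(−r·5)) → e^(−5r) = (4.39728 − 1)/10.66667 = 0.318495
r = −ln(0.318495)/5 = 1.14415/5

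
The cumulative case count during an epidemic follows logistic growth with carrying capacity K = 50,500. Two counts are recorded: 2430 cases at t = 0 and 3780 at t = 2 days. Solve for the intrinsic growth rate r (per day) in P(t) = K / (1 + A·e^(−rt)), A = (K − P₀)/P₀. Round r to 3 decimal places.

A = (50500 − 2430)/2430 = 19.78189
3780 = 50500/(1 + 19.78189·e^(−r·2)) → e^(−2r) = (13.35979 − 1)/19.78189 = 0.624803
r = −ln(0.624803)/2 = 0.47032/2

r ≈ 0.235 per day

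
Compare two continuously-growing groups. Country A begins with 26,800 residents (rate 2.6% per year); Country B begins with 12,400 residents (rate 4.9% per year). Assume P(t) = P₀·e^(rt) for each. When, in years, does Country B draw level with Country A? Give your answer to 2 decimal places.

26800·e^(0.026t) = 12400·e^(0.049t)
26800/12400 = e^((0.049 − 0.026)t) → ln(2.16129) = 0.023·t
t = 0.77071 / 0.023

t ≈ 33.51 years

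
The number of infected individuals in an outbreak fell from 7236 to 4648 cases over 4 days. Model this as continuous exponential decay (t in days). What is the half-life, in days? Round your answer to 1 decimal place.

half-life ≈ 6.3 days

r = ln(4648/7236) / 4 = ln(0.64234) / 4 ≈ -0.110658 per day
half-life = ln 2 / |r| = 0.69315 / 0.110658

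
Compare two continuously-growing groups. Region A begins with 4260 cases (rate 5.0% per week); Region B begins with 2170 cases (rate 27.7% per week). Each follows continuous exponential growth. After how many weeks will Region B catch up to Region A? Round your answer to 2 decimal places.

t ≈ 2.97 weeks

4260·e^(0.05t) = 2170·e^(0.277t)
4260/2170 = e^((0.277 − 0.05)t) → ln(1.96313) = 0.227·t
t = 0.67454 / 0.227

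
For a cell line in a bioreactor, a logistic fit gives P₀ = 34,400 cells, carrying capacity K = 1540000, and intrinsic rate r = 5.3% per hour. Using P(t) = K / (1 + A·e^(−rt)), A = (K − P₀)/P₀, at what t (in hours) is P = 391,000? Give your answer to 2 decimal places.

A = (1540000 − 34400)/34400 = 43.76744
391000 = 1540000/(1 + 43.76744·e^(−0.053t)) → 1 + 43.76744·e^(−0.053t) = 3.93862
e^(−0.053t) = 0.067142 → t = ln(14.89388)/0.053 = 2.70095/0.053

t ≈ 50.96 hours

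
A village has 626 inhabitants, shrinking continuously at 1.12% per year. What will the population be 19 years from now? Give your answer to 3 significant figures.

≈ 506 inhabitants

P(19) = 626 · e^(-0.0112·19) = 626 · e^(-0.2128)
= 626 · 0.80832 ≈ 506.01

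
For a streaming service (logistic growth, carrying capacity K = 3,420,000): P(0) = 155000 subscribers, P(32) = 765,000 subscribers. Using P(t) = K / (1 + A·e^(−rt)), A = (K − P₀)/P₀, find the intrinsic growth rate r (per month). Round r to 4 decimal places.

r ≈ 0.0564 per month

A = (3420000 − 155000)/155000 = 21.06452
765000 = 3420000/(1 + 21.06452·e^(−r·32)) → e^(−32r) = (4.47059 − 1)/21.06452 = 0.16476
r = −ln(0.16476)/32 = 1.80327/32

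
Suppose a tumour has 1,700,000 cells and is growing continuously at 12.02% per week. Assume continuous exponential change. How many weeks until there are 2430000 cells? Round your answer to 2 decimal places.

2430000 = 1700000 · e^(0.1202·t)
t = ln(2430000/1700000) / 0.1202 = ln(1.42941) / 0.1202 = 0.35726 / 0.1202

t ≈ 2.97 weeks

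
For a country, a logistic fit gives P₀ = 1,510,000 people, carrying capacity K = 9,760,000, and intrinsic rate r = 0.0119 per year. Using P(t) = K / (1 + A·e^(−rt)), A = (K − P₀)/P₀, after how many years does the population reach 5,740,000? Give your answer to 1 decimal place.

A = (9760000 − 1510000)/1510000 = 5.46358
5740000 = 9760000/(1 + 5.46358·e^(−0.0119t)) → 1 + 5.46358·e^(−0.0119t) = 1.70035
e^(−0.0119t) = 0.128185 → t = ln(7.80123)/0.0119 = 2.05428/0.0119

t ≈ 172.6 years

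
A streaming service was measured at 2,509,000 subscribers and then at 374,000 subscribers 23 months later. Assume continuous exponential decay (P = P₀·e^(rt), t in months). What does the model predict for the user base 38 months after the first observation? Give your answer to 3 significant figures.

≈ 108,000 subscribers

r = ln(374000/2509000) / 23 ≈ -0.082756 per month
P(38) = 2509000 · e^(-0.082756·38) = 2509000 · 0.04308 ≈ 108085.07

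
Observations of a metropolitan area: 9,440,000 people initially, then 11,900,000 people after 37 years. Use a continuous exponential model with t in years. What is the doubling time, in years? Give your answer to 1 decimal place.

r = ln(11900000/9440000) / 37 = ln(1.26059) / 37 ≈ 0.006259 per year
doubling time = ln 2 / |r| = 0.69315 / 0.006259

doubling time ≈ 110.7 years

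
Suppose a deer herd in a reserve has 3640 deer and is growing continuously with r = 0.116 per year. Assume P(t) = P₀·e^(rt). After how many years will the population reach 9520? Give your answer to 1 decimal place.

t ≈ 8.3 years

9520 = 3640 · e^(0.116·t)
t = ln(9520/3640) / 0.116 = ln(2.61538) / 0.116 = 0.96141 / 0.116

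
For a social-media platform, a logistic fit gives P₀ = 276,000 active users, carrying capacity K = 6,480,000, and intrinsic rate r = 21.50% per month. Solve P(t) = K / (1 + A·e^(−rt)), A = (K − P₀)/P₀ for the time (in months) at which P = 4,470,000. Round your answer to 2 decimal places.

t ≈ 18.19 months

A = (6480000 − 276000)/276000 = 22.47826
4470000 = 6480000/(1 + 22.47826·e^(−0.215t)) → 1 + 22.47826·e^(−0.215t) = 1.44966
e^(−0.215t) = 0.020004 → t = ln(49.98897)/0.215 = 3.9118/0.215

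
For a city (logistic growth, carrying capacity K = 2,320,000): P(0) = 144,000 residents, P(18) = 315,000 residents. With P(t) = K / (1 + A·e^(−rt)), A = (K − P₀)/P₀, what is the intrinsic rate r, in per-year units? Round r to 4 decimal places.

r ≈ 0.0480 per year

A = (2320000 − 144000)/144000 = 15.11111
315000 = 2320000/(1 + 15.11111·e^(−r·18)) → e^(−18r) = (7.36508 − 1)/15.11111 = 0.421218
r = −ln(0.421218)/18 = 0.8646/18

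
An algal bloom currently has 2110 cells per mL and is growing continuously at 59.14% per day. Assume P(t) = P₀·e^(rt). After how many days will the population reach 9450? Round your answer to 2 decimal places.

t ≈ 2.54 days

9450 = 2110 · e^(0.5914·t)
t = ln(9450/2110) / 0.5914 = ln(4.47867) / 0.5914 = 1.49933 / 0.5914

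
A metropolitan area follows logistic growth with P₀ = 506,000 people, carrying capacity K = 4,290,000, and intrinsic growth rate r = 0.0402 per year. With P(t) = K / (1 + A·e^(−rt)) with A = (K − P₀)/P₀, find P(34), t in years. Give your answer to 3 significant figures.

A = (4290000 − 506000)/506000 = 7.47826
P(34) = 4290000 / (1 + 7.47826·e^(−0.0402·34)) = 4290000 / (1 + 7.47826·0.254921)
= 4290000 / 2.90637 ≈ 1476068.71

≈ 1,480,000 people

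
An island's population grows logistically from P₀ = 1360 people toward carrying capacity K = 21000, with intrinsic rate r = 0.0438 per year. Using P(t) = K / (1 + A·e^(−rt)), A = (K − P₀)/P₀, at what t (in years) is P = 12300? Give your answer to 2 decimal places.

t ≈ 68.87 years

A = (21000 − 1360)/1360 = 14.44118
12300 = 21000/(1 + 14.44118·e^(−0.0438t)) → 1 + 14.44118·e^(−0.0438t) = 1.70732
e^(−0.0438t) = 0.048979 → t = ln(20.41684)/0.0438 = 3.01636/0.0438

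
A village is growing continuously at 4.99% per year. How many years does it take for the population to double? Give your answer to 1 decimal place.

doubling time ≈ 13.9 years

doubling time = ln(2) / |r| = 0.69315 / 0.0499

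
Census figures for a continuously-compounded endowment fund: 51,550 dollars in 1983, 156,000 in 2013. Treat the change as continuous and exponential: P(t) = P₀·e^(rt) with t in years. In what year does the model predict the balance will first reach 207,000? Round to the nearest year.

r = ln(156000/51550) / 30 = 1.1073/30 ≈ 0.03691 per year
t = ln(207000/51550) / r = 1.39017/0.03691 ≈ 37.66 years after 1983

year 2021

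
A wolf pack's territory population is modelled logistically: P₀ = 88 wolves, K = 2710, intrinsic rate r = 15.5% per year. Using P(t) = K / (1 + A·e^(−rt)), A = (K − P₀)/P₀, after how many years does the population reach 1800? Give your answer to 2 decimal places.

t ≈ 26.30 years

A = (2710 − 88)/88 = 29.79545
1800 = 2710/(1 + 29.79545·e^(−0.155t)) → 1 + 29.79545·e^(−0.155t) = 1.50556
e^(−0.155t) = 0.016968 → t = ln(58.93606)/0.155 = 4.07645/0.155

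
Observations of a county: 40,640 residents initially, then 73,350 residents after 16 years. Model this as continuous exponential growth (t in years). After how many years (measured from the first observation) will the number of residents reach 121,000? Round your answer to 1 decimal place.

t ≈ 29.6 years

r = ln(73350/40640) / 16 ≈ 0.036906 per year
t = ln(121000/40640) / r = 1.09104 / 0.036906 ≈ 29.563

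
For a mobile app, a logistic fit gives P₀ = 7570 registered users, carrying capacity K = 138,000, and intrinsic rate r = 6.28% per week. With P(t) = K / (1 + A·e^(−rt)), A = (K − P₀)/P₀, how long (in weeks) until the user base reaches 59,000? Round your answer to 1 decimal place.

A = (138000 − 7570)/7570 = 17.22985
59000 = 138000/(1 + 17.22985·e^(−0.0628t)) → 1 + 17.22985·e^(−0.0628t) = 2.33898
e^(−0.0628t) = 0.077713 → t = ln(12.86787)/0.0628 = 2.55473/0.0628

t ≈ 40.7 weeks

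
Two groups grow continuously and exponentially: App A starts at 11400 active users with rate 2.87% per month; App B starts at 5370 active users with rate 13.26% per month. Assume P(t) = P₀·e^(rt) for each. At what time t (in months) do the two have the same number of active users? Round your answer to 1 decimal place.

t ≈ 7.2 months

11400·e^(0.0287t) = 5370·e^(0.1326t)
11400/5370 = e^((0.1326 − 0.0287)t) → ln(2.12291) = 0.1039·t
t = 0.75279 / 0.1039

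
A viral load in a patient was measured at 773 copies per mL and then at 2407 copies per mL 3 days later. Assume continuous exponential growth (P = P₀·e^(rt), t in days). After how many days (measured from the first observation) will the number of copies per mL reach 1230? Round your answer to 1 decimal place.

t ≈ 1.2 days

r = ln(2407/773) / 3 ≈ 0.378619 per day
t = ln(1230/773) / r = 0.46449 / 0.378619 ≈ 1.227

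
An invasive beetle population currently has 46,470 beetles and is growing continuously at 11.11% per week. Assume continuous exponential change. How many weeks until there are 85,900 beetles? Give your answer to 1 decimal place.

t ≈ 5.5 weeks

85900 = 46470 · e^(0.1111·t)
t = ln(85900/46470) / 0.1111 = ln(1.8485) / 0.1111 = 0.61438 / 0.1111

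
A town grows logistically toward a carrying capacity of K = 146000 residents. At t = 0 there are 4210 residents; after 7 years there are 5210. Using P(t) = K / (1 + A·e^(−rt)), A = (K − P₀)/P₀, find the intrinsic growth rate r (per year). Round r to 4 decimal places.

A = (146000 − 4210)/4210 = 33.67933
5210 = 146000/(1 + 33.67933·e^(−r·7)) → e^(−7r) = (28.02303 − 1)/33.67933 = 0.802362
r = −ln(0.802362)/7 = 0.22019/7

r ≈ 0.0315 per year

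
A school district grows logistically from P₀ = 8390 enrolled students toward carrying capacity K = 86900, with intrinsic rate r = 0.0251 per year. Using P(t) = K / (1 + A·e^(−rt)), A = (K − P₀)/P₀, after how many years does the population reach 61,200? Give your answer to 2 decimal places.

A = (86900 − 8390)/8390 = 9.35757
61200 = 86900/(1 + 9.35757·e^(−0.0251t)) → 1 + 9.35757·e^(−0.0251t) = 1.41993
e^(−0.0251t) = 0.044876 → t = ln(22.28339)/0.0251 = 3.10384/0.0251

t ≈ 123.66 years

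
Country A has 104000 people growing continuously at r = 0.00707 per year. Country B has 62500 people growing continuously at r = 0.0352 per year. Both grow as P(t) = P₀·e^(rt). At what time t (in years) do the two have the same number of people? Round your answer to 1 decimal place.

t ≈ 18.1 years

104000·e^(0.00707t) = 62500·e^(0.0352t)
104000/62500 = e^((0.0352 − 0.00707)t) → ln(1.664) = 0.02813·t
t = 0.50922 / 0.02813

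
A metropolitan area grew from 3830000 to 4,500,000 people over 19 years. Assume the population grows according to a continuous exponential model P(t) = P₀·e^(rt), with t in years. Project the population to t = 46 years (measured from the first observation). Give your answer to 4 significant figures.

≈ 5,659,000 people

r = ln(4500000/3830000) / 19 ≈ 0.008485 per year
P(46) = 3830000 · e^(0.008485·46) = 3830000 · 1.47743 ≈ 5658557.36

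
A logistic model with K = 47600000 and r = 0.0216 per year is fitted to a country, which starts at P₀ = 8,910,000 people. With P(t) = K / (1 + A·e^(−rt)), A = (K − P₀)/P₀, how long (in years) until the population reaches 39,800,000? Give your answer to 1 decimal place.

t ≈ 143.4 years

A = (47600000 − 8910000)/8910000 = 4.34231
39800000 = 47600000/(1 + 4.34231·e^(−0.0216t)) → 1 + 4.34231·e^(−0.0216t) = 1.19598
e^(−0.0216t) = 0.045133 → t = ln(22.15693)/0.0216 = 3.09815/0.0216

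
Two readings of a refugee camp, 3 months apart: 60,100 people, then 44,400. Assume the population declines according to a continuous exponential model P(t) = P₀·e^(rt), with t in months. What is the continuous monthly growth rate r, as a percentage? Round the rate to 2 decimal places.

r ≈ -10.09% per month

44400 = 60100 · e^(r·3)
e^(3r) = 44400/60100 = 0.73877
r = ln(0.73877) / 3 = -0.30277 / 3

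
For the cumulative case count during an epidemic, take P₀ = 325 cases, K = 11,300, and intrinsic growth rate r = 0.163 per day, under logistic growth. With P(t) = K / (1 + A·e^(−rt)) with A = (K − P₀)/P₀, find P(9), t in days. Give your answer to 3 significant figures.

A = (11300 − 325)/325 = 33.76923
P(9) = 11300 / (1 + 33.76923·e^(−0.163·9)) = 11300 / (1 + 33.76923·0.230616)
= 11300 / 8.78773 ≈ 1285.88

≈ 1,290 cases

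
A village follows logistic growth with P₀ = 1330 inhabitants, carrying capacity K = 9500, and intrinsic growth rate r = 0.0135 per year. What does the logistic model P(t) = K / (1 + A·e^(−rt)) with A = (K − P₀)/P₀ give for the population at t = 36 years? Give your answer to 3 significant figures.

A = (9500 − 1330)/1330 = 6.14286
P(36) = 9500 / (1 + 6.14286·e^(−0.0135·36)) = 9500 / (1 + 6.14286·0.615082)
= 9500 / 4.77836 ≈ 1988.13

≈ 1,990 inhabitants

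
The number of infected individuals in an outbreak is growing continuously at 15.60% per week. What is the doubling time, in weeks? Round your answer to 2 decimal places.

doubling time ≈ 4.44 weeks

doubling time = ln(2) / |r| = 0.69315 / 0.156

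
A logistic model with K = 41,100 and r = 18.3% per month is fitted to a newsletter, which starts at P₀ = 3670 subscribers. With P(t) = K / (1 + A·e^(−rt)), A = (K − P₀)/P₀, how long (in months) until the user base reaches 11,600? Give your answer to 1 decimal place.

A = (41100 − 3670)/3670 = 10.19891
11600 = 41100/(1 + 10.19891·e^(−0.183t)) → 1 + 10.19891·e^(−0.183t) = 3.5431
e^(−0.183t) = 0.249351 → t = ln(4.01042)/0.183 = 1.3889/0.183

t ≈ 7.6 months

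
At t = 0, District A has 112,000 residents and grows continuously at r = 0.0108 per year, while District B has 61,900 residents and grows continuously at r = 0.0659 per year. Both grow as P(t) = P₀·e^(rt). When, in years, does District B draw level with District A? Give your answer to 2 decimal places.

112000·e^(0.0108t) = 61900·e^(0.0659t)
112000/61900 = e^((0.0659 − 0.0108)t) → ln(1.80937) = 0.0551·t
t = 0.59298 / 0.0551

t ≈ 10.76 years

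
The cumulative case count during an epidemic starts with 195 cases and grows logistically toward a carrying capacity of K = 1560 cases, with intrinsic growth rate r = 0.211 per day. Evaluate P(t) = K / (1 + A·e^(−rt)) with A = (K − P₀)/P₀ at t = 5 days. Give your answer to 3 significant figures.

A = (1560 − 195)/195 = 7
P(5) = 1560 / (1 + 7·e^(−0.211·5)) = 1560 / (1 + 7·0.348192)
= 1560 / 3.43735 ≈ 453.84

≈ 454 cases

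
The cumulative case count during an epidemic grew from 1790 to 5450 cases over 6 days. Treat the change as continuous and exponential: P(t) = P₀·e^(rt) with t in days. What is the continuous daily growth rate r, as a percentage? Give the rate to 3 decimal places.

r ≈ 18.557% per day

5450 = 1790 · e^(r·6)
e^(6r) = 5450/1790 = 3.04469
r = ln(3.04469) / 6 = 1.1134 / 6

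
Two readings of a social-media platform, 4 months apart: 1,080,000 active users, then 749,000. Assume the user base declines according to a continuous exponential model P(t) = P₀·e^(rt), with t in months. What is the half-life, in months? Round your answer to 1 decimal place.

r = ln(749000/1080000) / 4 = ln(0.69352) / 4 ≈ -0.091494 per month
half-life = ln 2 / |r| = 0.69315 / 0.091494

half-life ≈ 7.6 months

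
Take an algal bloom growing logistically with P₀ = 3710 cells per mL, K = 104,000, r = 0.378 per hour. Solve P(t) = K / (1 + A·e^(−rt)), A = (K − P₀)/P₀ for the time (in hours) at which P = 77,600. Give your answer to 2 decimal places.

t ≈ 11.57 hours

A = (104000 − 3710)/3710 = 27.03235
77600 = 104000/(1 + 27.03235·e^(−0.378t)) → 1 + 27.03235·e^(−0.378t) = 1.34021
e^(−0.378t) = 0.012585 → t = ln(79.45871)/0.378 = 4.37524/0.378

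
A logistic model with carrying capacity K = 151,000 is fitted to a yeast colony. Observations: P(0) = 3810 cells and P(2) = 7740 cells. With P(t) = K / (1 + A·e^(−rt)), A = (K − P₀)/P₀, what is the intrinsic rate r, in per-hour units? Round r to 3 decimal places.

r ≈ 0.368 per hour

A = (151000 − 3810)/3810 = 38.63255
7740 = 151000/(1 + 38.63255·e^(−r·2)) → e^(−2r) = (19.50904 − 1)/38.63255 = 0.479105
r = −ln(0.479105)/2 = 0.73584/2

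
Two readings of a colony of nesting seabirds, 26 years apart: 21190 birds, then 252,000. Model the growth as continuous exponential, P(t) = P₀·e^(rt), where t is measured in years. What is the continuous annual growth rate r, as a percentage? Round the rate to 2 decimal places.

252000 = 21190 · e^(r·26)
e^(26r) = 252000/21190 = 11.8924
r = ln(11.8924) / 26 = 2.4759 / 26

r ≈ 9.52% per year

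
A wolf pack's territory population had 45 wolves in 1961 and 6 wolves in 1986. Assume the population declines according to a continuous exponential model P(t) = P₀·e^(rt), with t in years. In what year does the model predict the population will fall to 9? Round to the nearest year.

year 1981

r = ln(6/45) / 25 = -2.0149/25 ≈ -0.080596 per year
t = ln(9/45) / r = -1.60944/-0.080596 ≈ 19.97 years after 1961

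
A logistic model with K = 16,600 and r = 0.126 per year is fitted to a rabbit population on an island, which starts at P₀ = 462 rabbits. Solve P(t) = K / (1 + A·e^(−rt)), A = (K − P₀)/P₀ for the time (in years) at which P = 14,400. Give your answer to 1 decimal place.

t ≈ 43.1 years

A = (16600 − 462)/462 = 34.93074
14400 = 16600/(1 + 34.93074·e^(−0.126t)) → 1 + 34.93074·e^(−0.126t) = 1.15278
e^(−0.126t) = 0.004374 → t = ln(228.63754)/0.126 = 5.43214/0.126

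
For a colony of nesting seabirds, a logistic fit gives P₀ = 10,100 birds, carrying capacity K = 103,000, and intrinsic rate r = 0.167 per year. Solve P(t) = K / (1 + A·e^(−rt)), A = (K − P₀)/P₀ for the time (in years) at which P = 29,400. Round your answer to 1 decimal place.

A = (103000 − 10100)/10100 = 9.19802
29400 = 103000/(1 + 9.19802·e^(−0.167t)) → 1 + 9.19802·e^(−0.167t) = 3.5034
e^(−0.167t) = 0.272167 → t = ln(3.67421)/0.167 = 1.30134/0.167

t ≈ 7.8 years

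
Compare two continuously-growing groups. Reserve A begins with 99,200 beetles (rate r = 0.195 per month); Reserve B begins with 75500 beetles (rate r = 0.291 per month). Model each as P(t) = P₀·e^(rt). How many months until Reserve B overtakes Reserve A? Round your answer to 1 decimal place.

99200·e^(0.195t) = 75500·e^(0.291t)
99200/75500 = e^((0.291 − 0.195)t) → ln(1.31391) = 0.096·t
t = 0.27301 / 0.096

t ≈ 2.8 months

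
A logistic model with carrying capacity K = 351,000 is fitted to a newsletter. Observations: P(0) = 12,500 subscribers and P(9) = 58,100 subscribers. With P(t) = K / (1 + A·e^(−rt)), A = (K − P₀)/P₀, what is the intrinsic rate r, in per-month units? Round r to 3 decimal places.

r ≈ 0.187 per month

A = (351000 − 12500)/12500 = 27.08
58100 = 351000/(1 + 27.08·e^(−r·9)) → e^(−9r) = (6.04131 − 1)/27.08 = 0.186164
r = −ln(0.186164)/9 = 1.68113/9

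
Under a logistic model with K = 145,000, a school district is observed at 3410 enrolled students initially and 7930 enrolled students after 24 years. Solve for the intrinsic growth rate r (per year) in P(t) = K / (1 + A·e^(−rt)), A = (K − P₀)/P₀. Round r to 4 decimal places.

r ≈ 0.0365 per year

A = (145000 − 3410)/3410 = 41.52199
7930 = 145000/(1 + 41.52199·e^(−r·24)) → e^(−24r) = (18.28499 − 1)/41.52199 = 0.416285
r = −ln(0.416285)/24 = 0.87638/24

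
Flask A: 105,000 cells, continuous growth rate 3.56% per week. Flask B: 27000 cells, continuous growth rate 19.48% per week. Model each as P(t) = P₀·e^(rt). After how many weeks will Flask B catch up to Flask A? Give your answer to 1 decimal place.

105000·e^(0.0356t) = 27000·e^(0.1948t)
105000/27000 = e^((0.1948 − 0.0356)t) → ln(3.88889) = 0.1592·t
t = 1.35812 / 0.1592

t ≈ 8.5 weeks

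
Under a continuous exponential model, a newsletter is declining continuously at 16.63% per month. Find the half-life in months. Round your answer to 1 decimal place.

half-life = ln(2) / |r| = 0.69315 / 0.1663

half-life ≈ 4.2 months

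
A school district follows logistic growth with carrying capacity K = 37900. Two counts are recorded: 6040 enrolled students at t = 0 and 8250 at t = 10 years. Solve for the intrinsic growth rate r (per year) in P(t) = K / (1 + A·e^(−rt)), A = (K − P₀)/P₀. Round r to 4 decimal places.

A = (37900 − 6040)/6040 = 5.27483
8250 = 37900/(1 + 5.27483·e^(−r·10)) → e^(−10r) = (4.59394 − 1)/5.27483 = 0.681337
r = −ln(0.681337)/10 = 0.3837/10

r ≈ 0.0384 per year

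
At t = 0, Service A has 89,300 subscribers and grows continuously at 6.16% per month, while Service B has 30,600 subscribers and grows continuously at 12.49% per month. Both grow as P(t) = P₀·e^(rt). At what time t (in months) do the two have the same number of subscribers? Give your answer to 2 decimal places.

89300·e^(0.0616t) = 30600·e^(0.1249t)
89300/30600 = e^((0.1249 − 0.0616)t) → ln(2.9183) = 0.0633·t
t = 1.071 / 0.0633

t ≈ 16.92 months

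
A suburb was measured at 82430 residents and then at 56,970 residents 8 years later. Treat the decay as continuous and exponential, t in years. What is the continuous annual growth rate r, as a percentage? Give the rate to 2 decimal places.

r ≈ -4.62% per year

56970 = 82430 · e^(r·8)
e^(8r) = 56970/82430 = 0.69113
r = ln(0.69113) / 8 = -0.36942 / 8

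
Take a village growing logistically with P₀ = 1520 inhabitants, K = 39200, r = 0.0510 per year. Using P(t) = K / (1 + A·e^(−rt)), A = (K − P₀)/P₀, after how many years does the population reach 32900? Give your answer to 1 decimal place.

A = (39200 − 1520)/1520 = 24.78947
32900 = 39200/(1 + 24.78947·e^(−0.051t)) → 1 + 24.78947·e^(−0.051t) = 1.19149
e^(−0.051t) = 0.007725 → t = ln(129.45614)/0.051 = 4.86334/0.051

t ≈ 95.4 years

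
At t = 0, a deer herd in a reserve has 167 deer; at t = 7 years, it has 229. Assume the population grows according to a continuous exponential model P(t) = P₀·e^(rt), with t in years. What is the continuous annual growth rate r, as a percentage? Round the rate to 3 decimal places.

229 = 167 · e^(r·7)
e^(7r) = 229/167 = 1.37126
r = ln(1.37126) / 7 = 0.31573 / 7

r ≈ 4.510% per year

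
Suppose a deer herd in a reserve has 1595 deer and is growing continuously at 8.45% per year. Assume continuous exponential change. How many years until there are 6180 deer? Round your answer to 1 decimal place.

6180 = 1595 · e^(0.0845·t)
t = ln(6180/1595) / 0.0845 = ln(3.87461) / 0.0845 = 1.35444 / 0.0845

t ≈ 16.0 years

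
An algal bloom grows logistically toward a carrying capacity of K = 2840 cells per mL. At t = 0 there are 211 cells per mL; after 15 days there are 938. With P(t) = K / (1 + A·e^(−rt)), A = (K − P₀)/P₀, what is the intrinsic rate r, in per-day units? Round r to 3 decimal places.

r ≈ 0.121 per day

A = (2840 − 211)/211 = 12.45972
938 = 2840/(1 + 12.45972·e^(−r·15)) → e^(−15r) = (3.02772 − 1)/12.45972 = 0.162742
r = −ln(0.162742)/15 = 1.81559/15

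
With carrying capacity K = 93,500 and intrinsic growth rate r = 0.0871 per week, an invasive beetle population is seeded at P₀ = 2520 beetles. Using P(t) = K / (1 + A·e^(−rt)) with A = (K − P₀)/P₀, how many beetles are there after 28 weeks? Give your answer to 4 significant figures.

A = (93500 − 2520)/2520 = 36.10317
P(28) = 93500 / (1 + 36.10317·e^(−0.0871·28)) = 93500 / (1 + 36.10317·0.087266)
= 93500 / 4.15056 ≈ 22527.07

≈ 22,530 beetles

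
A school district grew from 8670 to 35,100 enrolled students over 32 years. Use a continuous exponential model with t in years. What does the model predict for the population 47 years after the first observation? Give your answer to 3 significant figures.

r = ln(35100/8670) / 32 ≈ 0.043698 per year
P(47) = 8670 · e^(0.043698·47) = 8670 · 7.79748 ≈ 67604.15

≈ 67,600 enrolled students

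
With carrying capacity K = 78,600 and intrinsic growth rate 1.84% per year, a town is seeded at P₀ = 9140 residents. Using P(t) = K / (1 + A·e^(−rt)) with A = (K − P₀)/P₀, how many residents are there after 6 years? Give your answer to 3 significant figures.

A = (78600 − 9140)/9140 = 7.59956
P(6) = 78600 / (1 + 7.59956·e^(−0.0184·6)) = 78600 / (1 + 7.59956·0.895476)
= 78600 / 7.80522 ≈ 10070.18

≈ 10,100 residents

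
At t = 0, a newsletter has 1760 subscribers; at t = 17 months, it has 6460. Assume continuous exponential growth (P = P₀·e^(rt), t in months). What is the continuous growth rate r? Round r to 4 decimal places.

6460 = 1760 · e^(r·17)
e^(17r) = 6460/1760 = 3.67045
r = ln(3.67045) / 17 = 1.30032 / 17

r ≈ 0.0765 per month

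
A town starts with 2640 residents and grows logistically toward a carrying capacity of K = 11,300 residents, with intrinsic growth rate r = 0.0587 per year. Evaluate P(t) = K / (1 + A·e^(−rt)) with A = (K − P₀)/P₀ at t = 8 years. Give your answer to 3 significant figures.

≈ 3,700 residents

A = (11300 − 2640)/2640 = 3.2803
P(8) = 11300 / (1 + 3.2803·e^(−0.0587·8)) = 11300 / (1 + 3.2803·0.625252)
= 11300 / 3.05102 ≈ 3703.68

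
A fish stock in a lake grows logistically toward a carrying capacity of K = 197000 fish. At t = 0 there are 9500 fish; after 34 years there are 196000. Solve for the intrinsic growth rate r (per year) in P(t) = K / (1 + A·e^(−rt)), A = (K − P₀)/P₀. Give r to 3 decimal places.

r ≈ 0.243 per year

A = (197000 − 9500)/9500 = 19.73684
196000 = 197000/(1 + 19.73684·e^(−r·34)) → e^(−34r) = (1.0051 − 1)/19.73684 = 0.000259
r = −ln(0.000259)/34 = 8.2606/34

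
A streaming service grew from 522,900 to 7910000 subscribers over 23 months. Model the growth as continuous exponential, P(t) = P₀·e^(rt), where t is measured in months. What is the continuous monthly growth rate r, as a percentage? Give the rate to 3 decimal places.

r ≈ 11.811% per month

7910000 = 522900 · e^(r·23)
e^(23r) = 7910000/522900 = 15.12718
r = ln(15.12718) / 23 = 2.71649 / 23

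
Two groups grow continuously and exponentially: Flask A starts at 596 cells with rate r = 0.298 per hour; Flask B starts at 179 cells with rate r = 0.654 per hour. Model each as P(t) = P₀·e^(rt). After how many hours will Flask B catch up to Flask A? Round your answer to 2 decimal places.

596·e^(0.298t) = 179·e^(0.654t)
596/179 = e^((0.654 − 0.298)t) → ln(3.32961) = 0.356·t
t = 1.20285 / 0.356

t ≈ 3.38 hours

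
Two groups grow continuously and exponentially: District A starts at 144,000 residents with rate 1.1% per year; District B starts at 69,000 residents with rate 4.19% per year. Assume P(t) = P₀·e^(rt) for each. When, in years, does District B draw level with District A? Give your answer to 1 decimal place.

144000·e^(0.011t) = 69000·e^(0.0419t)
144000/69000 = e^((0.0419 − 0.011)t) → ln(2.08696) = 0.0309·t
t = 0.73571 / 0.0309

t ≈ 23.8 years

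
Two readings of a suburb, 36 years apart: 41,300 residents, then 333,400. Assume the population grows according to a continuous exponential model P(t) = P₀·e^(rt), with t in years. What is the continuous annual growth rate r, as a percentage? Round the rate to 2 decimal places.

333400 = 41300 · e^(r·36)
e^(36r) = 333400/41300 = 8.07264
r = ln(8.07264) / 36 = 2.08848 / 36

r ≈ 5.80% per year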